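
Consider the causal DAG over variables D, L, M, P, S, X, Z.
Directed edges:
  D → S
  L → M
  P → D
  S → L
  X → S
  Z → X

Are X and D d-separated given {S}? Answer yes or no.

Bayes-Ball from X | {S} reaches {D,P,Z}.
D ∈ reach(X|{S}) ⇒ X ⊥̸ D | {S}.

No — X and D are d-connected given {S}.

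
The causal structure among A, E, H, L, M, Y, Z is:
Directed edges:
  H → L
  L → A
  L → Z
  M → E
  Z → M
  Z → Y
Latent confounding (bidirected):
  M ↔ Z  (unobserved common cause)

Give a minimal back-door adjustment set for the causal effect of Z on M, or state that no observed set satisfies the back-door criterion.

Z→M: no observed back-door set.

desc(Z)\{Z}={E,M,Y}; candidates ⊆ {A,H,L}.
Z↔M: latent back-door arc(s) into Z.
size 0: {}; under {} Z still reaches {A,E,H,L,M} ∋ M.
size 1: {A}, {H}, {L}; under {A} Z still reaches {E,H,L,M} ∋ M.
size 2: {A,H}, {A,L}, {H,L}; under {A,H} Z still reaches {E,L,M} ∋ M.
Z↔M cannot be blocked by any observed set — no back-door set.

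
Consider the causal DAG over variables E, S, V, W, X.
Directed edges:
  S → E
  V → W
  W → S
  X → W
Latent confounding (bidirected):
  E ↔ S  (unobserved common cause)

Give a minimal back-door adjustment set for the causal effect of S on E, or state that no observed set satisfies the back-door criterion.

S→E: no observed back-door set.

desc(S)\{S}={E}; candidates ⊆ {V,W,X}.
S↔E: latent back-door arc(s) into S.
size 0: {}; under {} S still reaches {E,V,W,X} ∋ E.
size 1: {V}, {W}, {X}; under {V} S still reaches {E,W,X} ∋ E.
size 2: {V,W}, {V,X}, {W,X}; under {V,W} S still reaches {E} ∋ E.
S↔E cannot be blocked by any observed set — no back-door set.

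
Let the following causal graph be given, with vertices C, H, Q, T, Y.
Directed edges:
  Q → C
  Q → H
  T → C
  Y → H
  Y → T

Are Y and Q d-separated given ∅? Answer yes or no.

Bayes-Ball from Y | ∅ reaches {C,H,T}.
Q ∉ reach(Y|∅) ⇒ Y ⊥ Q | ∅.

Yes — Y ⊥ Q | ∅.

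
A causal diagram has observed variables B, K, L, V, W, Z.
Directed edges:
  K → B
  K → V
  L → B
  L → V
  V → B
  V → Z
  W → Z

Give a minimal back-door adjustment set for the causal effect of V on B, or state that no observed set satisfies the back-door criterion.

desc(V)\{V}={B,Z}; candidates ⊆ {K,L,W}.
size 0: {}; under {} V still reaches {B,K,L} ∋ B.
size 1: {K}, {L}, {W}; under {K} V still reaches {B,L} ∋ B.
{K,L}: V⊥B given {K,L} in G with V→· removed — back-door holds.

V→B: minimal back-door set {K, L}.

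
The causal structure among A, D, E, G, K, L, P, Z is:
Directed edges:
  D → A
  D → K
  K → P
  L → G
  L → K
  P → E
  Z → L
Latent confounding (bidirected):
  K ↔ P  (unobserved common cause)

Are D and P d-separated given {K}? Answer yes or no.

No — D and P are d-connected given {K}.

Bayes-Ball from D | {K} reaches {A,E,G,L,P,Z}.
P ∈ reach(D|{K}) ⇒ D ⊥̸ P | {K}.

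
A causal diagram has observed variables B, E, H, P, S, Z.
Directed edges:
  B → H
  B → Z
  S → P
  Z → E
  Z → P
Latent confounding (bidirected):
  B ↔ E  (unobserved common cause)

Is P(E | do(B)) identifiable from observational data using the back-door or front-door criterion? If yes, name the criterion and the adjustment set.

P(E|do(B)): frontdoor, adjust for {Z}.

desc(B)\{B}={E,H,P,Z}; candidates ⊆ {S}.
B↔E: latent back-door arc(s) into B.
size 0: {}; under {} B still reaches {E} ∋ E.
size 1: {S}; under {S} B still reaches {E} ∋ E.
B↔E cannot be blocked by any observed set — no back-door set.
{Z}: (i) intercepts every directed B→E path; (ii) no back-door B→{Z}; (iii) {B} blocks every back-door {Z}→E. Front-door holds.
P(E|do(B)) = Σ_{Z} P(Z|B) Σ_{B'} P(E|Z,B')P(B').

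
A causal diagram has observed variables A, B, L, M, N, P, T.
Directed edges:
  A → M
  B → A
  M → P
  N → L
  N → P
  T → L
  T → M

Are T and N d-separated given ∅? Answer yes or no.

Bayes-Ball from T | ∅ reaches {L,M,P}.
N ∉ reach(T|∅) ⇒ T ⊥ N | ∅.

Yes — T ⊥ N | ∅.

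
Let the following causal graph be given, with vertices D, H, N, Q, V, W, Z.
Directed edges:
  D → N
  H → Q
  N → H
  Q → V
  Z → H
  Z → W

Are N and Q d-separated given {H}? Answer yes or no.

Yes — N ⊥ Q | {H}.

Bayes-Ball from N | {H} reaches {D,W,Z}.
Q ∉ reach(N|{H}) ⇒ N ⊥ Q | {H}.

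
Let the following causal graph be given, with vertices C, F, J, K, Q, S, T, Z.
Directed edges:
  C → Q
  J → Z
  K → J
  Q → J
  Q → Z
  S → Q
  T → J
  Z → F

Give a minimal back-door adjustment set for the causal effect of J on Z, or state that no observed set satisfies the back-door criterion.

J→Z: minimal back-door set {Q}.

desc(J)\{J}={F,Z}; candidates ⊆ {C,K,Q,S,T}.
size 0: {}; under {} J still reaches {C,F,K,Q,S,T,Z} ∋ Z.
{Q}: J⊥Z given {Q} in G with J→· removed — back-door holds.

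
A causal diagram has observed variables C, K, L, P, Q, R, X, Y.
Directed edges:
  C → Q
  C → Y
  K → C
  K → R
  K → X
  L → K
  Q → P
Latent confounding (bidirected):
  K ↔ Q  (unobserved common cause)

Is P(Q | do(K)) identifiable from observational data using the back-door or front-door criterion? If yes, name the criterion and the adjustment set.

P(Q|do(K)): frontdoor, adjust for {C}.

desc(K)\{K}={C,P,Q,R,X,Y}; candidates ⊆ {L}.
K↔Q: latent back-door arc(s) into K.
size 0: {}; under {} K still reaches {L,P,Q} ∋ Q.
size 1: {L}; under {L} K still reaches {P,Q} ∋ Q.
K↔Q cannot be blocked by any observed set — no back-door set.
{C}: (i) intercepts every directed K→Q path; (ii) no back-door K→{C}; (iii) {K} blocks every back-door {C}→Q. Front-door holds.
P(Q|do(K)) = Σ_{C} P(C|K) Σ_{K'} P(Q|C,K')P(K').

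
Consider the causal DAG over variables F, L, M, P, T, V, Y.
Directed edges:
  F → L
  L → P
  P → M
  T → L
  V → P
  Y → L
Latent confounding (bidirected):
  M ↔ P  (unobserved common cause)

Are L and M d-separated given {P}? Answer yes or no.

No — L and M are d-connected given {P}.

Bayes-Ball from L | {P} reaches {F,M,T,V,Y}.
M ∈ reach(L|{P}) ⇒ L ⊥̸ M | {P}.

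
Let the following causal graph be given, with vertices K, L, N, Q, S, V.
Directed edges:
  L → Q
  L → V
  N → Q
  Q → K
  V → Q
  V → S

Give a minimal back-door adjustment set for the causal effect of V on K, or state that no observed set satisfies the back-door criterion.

desc(V)\{V}={K,Q,S}; candidates ⊆ {L,N}.
size 0: {}; under {} V still reaches {K,L,Q} ∋ K.
{L}: V⊥K given {L} in G with V→· removed — back-door holds.

V→K: minimal back-door set {L}.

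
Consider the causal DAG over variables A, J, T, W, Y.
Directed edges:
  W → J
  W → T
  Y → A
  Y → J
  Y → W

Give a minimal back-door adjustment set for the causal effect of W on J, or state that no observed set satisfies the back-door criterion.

W→J: minimal back-door set {Y}.

desc(W)\{W}={J,T}; candidates ⊆ {A,Y}.
size 0: {}; under {} W still reaches {A,J,Y} ∋ J.
{Y}: W⊥J given {Y} in G with W→· removed — back-door holds.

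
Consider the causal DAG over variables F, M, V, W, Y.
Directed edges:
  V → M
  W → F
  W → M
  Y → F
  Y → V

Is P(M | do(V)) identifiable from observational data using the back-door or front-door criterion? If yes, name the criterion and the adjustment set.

desc(V)\{V}={M}; candidates ⊆ {F,W,Y}.
∅: V⊥M given ∅ in G with V→· removed — back-door holds.
P(M|do(V)) = P(M|V) — no adjustment needed.

P(M|do(V)): backdoor, adjust for ∅.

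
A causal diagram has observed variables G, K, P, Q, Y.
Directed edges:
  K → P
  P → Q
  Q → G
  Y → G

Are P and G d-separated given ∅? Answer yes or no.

Bayes-Ball from P | ∅ reaches {G,K,Q}.
G ∈ reach(P|∅) ⇒ P ⊥̸ G | ∅.

No — P and G are d-connected given ∅.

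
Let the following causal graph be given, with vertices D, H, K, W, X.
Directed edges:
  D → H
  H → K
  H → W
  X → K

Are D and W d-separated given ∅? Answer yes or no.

Bayes-Ball from D | ∅ reaches {H,K,W}.
W ∈ reach(D|∅) ⇒ D ⊥̸ W | ∅.

No — D and W are d-connected given ∅.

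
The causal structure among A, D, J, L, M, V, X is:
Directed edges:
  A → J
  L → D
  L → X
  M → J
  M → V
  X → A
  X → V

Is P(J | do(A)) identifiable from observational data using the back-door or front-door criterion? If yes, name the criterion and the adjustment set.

P(J|do(A)): backdoor, adjust for ∅.

desc(A)\{A}={J}; candidates ⊆ {D,L,M,V,X}.
∅: A⊥J given ∅ in G with A→· removed — back-door holds.
P(J|do(A)) = P(J|A) — no adjustment needed.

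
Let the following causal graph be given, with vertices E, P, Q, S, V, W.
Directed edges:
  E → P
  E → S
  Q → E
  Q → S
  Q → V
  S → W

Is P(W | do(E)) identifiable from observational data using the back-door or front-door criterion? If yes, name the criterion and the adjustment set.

desc(E)\{E}={P,S,W}; candidates ⊆ {Q,V}.
size 0: {}; under {} E still reaches {Q,S,V,W} ∋ W.
{Q}: E⊥W given {Q} in G with E→· removed — back-door holds.
P(W|do(E)) = Σ_{Q} P(W|E,Q)·P(Q).

P(W|do(E)): backdoor, adjust for {Q}.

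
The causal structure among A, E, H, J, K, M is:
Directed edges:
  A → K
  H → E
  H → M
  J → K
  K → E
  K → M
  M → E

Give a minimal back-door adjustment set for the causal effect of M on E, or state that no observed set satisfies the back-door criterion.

desc(M)\{M}={E}; candidates ⊆ {A,H,J,K}.
size 0: {}; under {} M still reaches {A,E,H,J,K} ∋ E.
size 1: {A}, {H}, {J} …(+1); under {A} M still reaches {E,H,J,K} ∋ E.
{H,K}: M⊥E given {H,K} in G with M→· removed — back-door holds.

M→E: minimal back-door set {H, K}.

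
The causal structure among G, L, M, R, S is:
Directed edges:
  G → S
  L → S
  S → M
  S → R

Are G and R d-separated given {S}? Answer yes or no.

Bayes-Ball from G | {S} reaches {L}.
R ∉ reach(G|{S}) ⇒ G ⊥ R | {S}.

Yes — G ⊥ R | {S}.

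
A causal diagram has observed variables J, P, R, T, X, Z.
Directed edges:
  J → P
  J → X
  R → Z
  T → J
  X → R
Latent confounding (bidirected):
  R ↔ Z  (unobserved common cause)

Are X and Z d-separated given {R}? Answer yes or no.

No — X and Z are d-connected given {R}.

Bayes-Ball from X | {R} reaches {J,P,T,Z}.
Z ∈ reach(X|{R}) ⇒ X ⊥̸ Z | {R}.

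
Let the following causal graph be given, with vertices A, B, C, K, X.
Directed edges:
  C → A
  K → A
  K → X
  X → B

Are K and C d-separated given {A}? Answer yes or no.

Bayes-Ball from K | {A} reaches {B,C,X}.
C ∈ reach(K|{A}) ⇒ K ⊥̸ C | {A}.

No — K and C are d-connected given {A}.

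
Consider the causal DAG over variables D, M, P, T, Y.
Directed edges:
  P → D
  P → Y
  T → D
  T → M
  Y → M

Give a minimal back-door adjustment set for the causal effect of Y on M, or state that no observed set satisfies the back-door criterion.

Y→M: minimal back-door set ∅.

desc(Y)\{Y}={M}; candidates ⊆ {D,P,T}.
∅: Y⊥M given ∅ in G with Y→· removed — back-door holds.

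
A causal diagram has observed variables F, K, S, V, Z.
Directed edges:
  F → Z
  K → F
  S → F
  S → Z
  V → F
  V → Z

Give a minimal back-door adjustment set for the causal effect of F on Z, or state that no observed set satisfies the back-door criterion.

desc(F)\{F}={Z}; candidates ⊆ {K,S,V}.
size 0: {}; under {} F still reaches {K,S,V,Z} ∋ Z.
size 1: {K}, {S}, {V}; under {K} F still reaches {S,V,Z} ∋ Z.
{S,V}: F⊥Z given {S,V} in G with F→· removed — back-door holds.

F→Z: minimal back-door set {S, V}.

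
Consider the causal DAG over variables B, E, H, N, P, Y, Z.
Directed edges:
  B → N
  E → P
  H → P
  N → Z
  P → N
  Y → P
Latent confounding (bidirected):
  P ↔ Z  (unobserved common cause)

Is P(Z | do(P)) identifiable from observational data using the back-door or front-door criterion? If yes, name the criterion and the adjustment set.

P(Z|do(P)): frontdoor, adjust for {N}.

desc(P)\{P}={N,Z}; candidates ⊆ {B,E,H,Y}.
P↔Z: latent back-door arc(s) into P.
size 0: {}; under {} P still reaches {E,H,Y,Z} ∋ Z.
size 1: {B}, {E}, {H} …(+1); under {B} P still reaches {E,H,Y,Z} ∋ Z.
size 2: {B,E}, {B,H}, {B,Y} …(+3); under {B,E} P still reaches {H,Y,Z} ∋ Z.
P↔Z cannot be blocked by any observed set — no back-door set.
{N}: (i) intercepts every directed P→Z path; (ii) no back-door P→{N}; (iii) {P} blocks every back-door {N}→Z. Front-door holds.
P(Z|do(P)) = Σ_{N} P(N|P) Σ_{P'} P(Z|N,P')P(P').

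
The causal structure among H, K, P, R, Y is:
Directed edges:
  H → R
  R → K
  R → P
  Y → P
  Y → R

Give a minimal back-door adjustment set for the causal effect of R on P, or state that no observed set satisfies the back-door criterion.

desc(R)\{R}={K,P}; candidates ⊆ {H,Y}.
size 0: {}; under {} R still reaches {H,P,Y} ∋ P.
{Y}: R⊥P given {Y} in G with R→· removed — back-door holds.

R→P: minimal back-door set {Y}.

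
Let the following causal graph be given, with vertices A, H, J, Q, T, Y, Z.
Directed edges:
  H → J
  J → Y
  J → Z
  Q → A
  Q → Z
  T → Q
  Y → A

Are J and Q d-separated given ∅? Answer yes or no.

Yes — J ⊥ Q | ∅.

Bayes-Ball from J | ∅ reaches {A,H,Y,Z}.
Q ∉ reach(J|∅) ⇒ J ⊥ Q | ∅.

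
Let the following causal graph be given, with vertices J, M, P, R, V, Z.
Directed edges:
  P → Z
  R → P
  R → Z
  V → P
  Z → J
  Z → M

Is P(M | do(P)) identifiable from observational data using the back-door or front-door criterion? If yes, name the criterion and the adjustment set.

P(M|do(P)): backdoor, adjust for {R}.

desc(P)\{P}={J,M,Z}; candidates ⊆ {R,V}.
size 0: {}; under {} P still reaches {J,M,R,V,Z} ∋ M.
{R}: P⊥M given {R} in G with P→· removed — back-door holds.
P(M|do(P)) = Σ_{R} P(M|P,R)·P(R).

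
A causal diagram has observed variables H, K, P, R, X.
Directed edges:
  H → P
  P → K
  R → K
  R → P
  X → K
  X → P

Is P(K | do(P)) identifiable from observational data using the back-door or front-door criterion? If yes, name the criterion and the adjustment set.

P(K|do(P)): backdoor, adjust for {R, X}.

desc(P)\{P}={K}; candidates ⊆ {H,R,X}.
size 0: {}; under {} P still reaches {H,K,R,X} ∋ K.
size 1: {H}, {R}, {X}; under {H} P still reaches {K,R,X} ∋ K.
{R,X}: P⊥K given {R,X} in G with P→· removed — back-door holds.
P(K|do(P)) = Σ_{R,X} P(K|P,R,X)·P(R,X).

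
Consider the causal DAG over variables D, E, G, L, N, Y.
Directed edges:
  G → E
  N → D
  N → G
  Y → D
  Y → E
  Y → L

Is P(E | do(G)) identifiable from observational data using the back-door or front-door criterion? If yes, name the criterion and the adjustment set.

desc(G)\{G}={E}; candidates ⊆ {D,L,N,Y}.
∅: G⊥E given ∅ in G with G→· removed — back-door holds.
P(E|do(G)) = P(E|G) — no adjustment needed.

P(E|do(G)): backdoor, adjust for ∅.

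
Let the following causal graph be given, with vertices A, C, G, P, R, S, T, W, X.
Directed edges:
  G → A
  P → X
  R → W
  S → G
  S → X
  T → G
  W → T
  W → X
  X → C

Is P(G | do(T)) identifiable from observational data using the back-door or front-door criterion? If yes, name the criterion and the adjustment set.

P(G|do(T)): backdoor, adjust for ∅.

desc(T)\{T}={A,G}; candidates ⊆ {C,P,R,S,W,X}.
∅: T⊥G given ∅ in G with T→· removed — back-door holds.
P(G|do(T)) = P(G|T) — no adjustment needed.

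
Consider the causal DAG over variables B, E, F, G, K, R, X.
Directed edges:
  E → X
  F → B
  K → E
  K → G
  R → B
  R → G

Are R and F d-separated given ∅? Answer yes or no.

Bayes-Ball from R | ∅ reaches {B,G}.
F ∉ reach(R|∅) ⇒ R ⊥ F | ∅.

Yes — R ⊥ F | ∅.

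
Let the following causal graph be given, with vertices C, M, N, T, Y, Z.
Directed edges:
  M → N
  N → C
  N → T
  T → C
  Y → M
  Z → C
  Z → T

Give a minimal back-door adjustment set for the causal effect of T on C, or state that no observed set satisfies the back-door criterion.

desc(T)\{T}={C}; candidates ⊆ {M,N,Y,Z}.
size 0: {}; under {} T still reaches {C,M,N,Y,Z} ∋ C.
size 1: {M}, {N}, {Y} …(+1); under {M} T still reaches {C,N,Z} ∋ C.
{N,Z}: T⊥C given {N,Z} in G with T→· removed — back-door holds.

T→C: minimal back-door set {N, Z}.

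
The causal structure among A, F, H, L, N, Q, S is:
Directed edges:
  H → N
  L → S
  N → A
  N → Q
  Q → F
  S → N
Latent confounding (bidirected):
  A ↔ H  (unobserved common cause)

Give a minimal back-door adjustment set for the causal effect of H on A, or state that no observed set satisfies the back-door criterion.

desc(H)\{H}={A,F,N,Q}; candidates ⊆ {L,S}.
H↔A: latent back-door arc(s) into H.
size 0: {}; under {} H still reaches {A} ∋ A.
size 1: {L}, {S}; under {L} H still reaches {A} ∋ A.
size 2: {L,S}; under {L,S} H still reaches {A} ∋ A.
H↔A cannot be blocked by any observed set — no back-door set.

H→A: no observed back-door set.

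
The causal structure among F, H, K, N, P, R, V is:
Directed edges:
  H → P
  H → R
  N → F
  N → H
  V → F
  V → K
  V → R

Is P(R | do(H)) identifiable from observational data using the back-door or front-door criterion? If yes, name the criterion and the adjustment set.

P(R|do(H)): backdoor, adjust for ∅.

desc(H)\{H}={P,R}; candidates ⊆ {F,K,N,V}.
∅: H⊥R given ∅ in G with H→· removed — back-door holds.
P(R|do(H)) = P(R|H) — no adjustment needed.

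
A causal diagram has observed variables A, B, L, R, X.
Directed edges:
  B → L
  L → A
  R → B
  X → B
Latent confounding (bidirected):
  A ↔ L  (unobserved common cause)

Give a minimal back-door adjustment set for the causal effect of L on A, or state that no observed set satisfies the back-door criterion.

L→A: no observed back-door set.

desc(L)\{L}={A}; candidates ⊆ {B,R,X}.
L↔A: latent back-door arc(s) into L.
size 0: {}; under {} L still reaches {A,B,R,X} ∋ A.
size 1: {B}, {R}, {X}; under {B} L still reaches {A} ∋ A.
size 2: {B,R}, {B,X}, {R,X}; under {B,R} L still reaches {A} ∋ A.
L↔A cannot be blocked by any observed set — no back-door set.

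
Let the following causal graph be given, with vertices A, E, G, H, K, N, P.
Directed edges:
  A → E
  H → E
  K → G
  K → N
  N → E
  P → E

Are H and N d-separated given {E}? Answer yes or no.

No — H and N are d-connected given {E}.

Bayes-Ball from H | {E} reaches {A,G,K,N,P}.
N ∈ reach(H|{E}) ⇒ H ⊥̸ N | {E}.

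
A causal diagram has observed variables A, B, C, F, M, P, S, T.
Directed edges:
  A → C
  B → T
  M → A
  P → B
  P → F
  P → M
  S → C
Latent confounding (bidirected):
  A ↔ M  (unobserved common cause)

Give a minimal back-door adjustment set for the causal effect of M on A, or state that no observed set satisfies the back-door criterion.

M→A: no observed back-door set.

desc(M)\{M}={A,C}; candidates ⊆ {B,F,P,S,T}.
M↔A: latent back-door arc(s) into M.
size 0: {}; under {} M still reaches {A,B,C,F,P,T} ∋ A.
size 1: {B}, {F}, {P} …(+2); under {B} M still reaches {A,C,F,P} ∋ A.
size 2: {B,F}, {B,P}, {B,S} …(+7); under {B,F} M still reaches {A,C,P} ∋ A.
M↔A cannot be blocked by any observed set — no back-door set.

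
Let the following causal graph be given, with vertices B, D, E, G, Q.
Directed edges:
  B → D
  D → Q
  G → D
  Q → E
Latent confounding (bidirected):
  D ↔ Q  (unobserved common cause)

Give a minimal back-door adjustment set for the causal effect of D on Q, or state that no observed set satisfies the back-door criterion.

desc(D)\{D}={E,Q}; candidates ⊆ {B,G}.
D↔Q: latent back-door arc(s) into D.
size 0: {}; under {} D still reaches {B,E,G,Q} ∋ Q.
size 1: {B}, {G}; under {B} D still reaches {E,G,Q} ∋ Q.
size 2: {B,G}; under {B,G} D still reaches {E,Q} ∋ Q.
D↔Q cannot be blocked by any observed set — no back-door set.

D→Q: no observed back-door set.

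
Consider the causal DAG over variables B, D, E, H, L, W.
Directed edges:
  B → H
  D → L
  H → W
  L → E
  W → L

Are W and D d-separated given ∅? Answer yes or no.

Bayes-Ball from W | ∅ reaches {B,E,H,L}.
D ∉ reach(W|∅) ⇒ W ⊥ D | ∅.

Yes — W ⊥ D | ∅.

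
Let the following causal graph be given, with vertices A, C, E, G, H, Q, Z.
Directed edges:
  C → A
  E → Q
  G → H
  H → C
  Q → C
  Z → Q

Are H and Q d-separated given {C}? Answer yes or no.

No — H and Q are d-connected given {C}.

Bayes-Ball from H | {C} reaches {E,G,Q,Z}.
Q ∈ reach(H|{C}) ⇒ H ⊥̸ Q | {C}.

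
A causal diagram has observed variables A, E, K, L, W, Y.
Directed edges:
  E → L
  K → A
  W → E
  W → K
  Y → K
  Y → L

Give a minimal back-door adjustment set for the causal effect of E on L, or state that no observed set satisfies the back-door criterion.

desc(E)\{E}={L}; candidates ⊆ {A,K,W,Y}.
∅: E⊥L given ∅ in G with E→· removed — back-door holds.

E→L: minimal back-door set ∅.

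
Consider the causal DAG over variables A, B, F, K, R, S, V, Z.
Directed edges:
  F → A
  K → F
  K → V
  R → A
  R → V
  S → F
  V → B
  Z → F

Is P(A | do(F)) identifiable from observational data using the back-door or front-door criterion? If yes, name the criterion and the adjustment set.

P(A|do(F)): backdoor, adjust for ∅.

desc(F)\{F}={A}; candidates ⊆ {B,K,R,S,V,Z}.
∅: F⊥A given ∅ in G with F→· removed — back-door holds.
P(A|do(F)) = P(A|F) — no adjustment needed.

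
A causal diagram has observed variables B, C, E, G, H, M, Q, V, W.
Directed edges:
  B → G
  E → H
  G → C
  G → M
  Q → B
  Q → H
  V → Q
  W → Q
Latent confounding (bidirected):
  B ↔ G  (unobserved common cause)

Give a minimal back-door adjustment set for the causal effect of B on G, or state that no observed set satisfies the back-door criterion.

B→G: no observed back-door set.

desc(B)\{B}={C,G,M}; candidates ⊆ {E,H,Q,V,W}.
B↔G: latent back-door arc(s) into B.
size 0: {}; under {} B still reaches {C,G,H,M,Q,V,W} ∋ G.
size 1: {E}, {H}, {Q} …(+2); under {E} B still reaches {C,G,H,M,Q,V,W} ∋ G.
size 2: {E,H}, {E,Q}, {E,V} …(+7); under {E,H} B still reaches {C,G,M,Q,V,W} ∋ G.
B↔G cannot be blocked by any observed set — no back-door set.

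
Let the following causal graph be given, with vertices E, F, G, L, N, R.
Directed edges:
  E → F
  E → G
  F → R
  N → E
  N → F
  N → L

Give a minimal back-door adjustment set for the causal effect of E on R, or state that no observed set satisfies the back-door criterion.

desc(E)\{E}={F,G,R}; candidates ⊆ {L,N}.
size 0: {}; under {} E still reaches {F,L,N,R} ∋ R.
{N}: E⊥R given {N} in G with E→· removed — back-door holds.

E→R: minimal back-door set {N}.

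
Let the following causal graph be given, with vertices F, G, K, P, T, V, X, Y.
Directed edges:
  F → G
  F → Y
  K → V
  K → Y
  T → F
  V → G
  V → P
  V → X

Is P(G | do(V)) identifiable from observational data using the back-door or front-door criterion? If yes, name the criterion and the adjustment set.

desc(V)\{V}={G,P,X}; candidates ⊆ {F,K,T,Y}.
∅: V⊥G given ∅ in G with V→· removed — back-door holds.
P(G|do(V)) = P(G|V) — no adjustment needed.

P(G|do(V)): backdoor, adjust for ∅.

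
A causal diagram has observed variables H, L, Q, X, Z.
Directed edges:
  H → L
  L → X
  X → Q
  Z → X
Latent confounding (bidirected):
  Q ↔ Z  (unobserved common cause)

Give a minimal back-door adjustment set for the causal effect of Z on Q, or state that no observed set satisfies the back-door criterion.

desc(Z)\{Z}={Q,X}; candidates ⊆ {H,L}.
Z↔Q: latent back-door arc(s) into Z.
size 0: {}; under {} Z still reaches {Q} ∋ Q.
size 1: {H}, {L}; under {H} Z still reaches {Q} ∋ Q.
size 2: {H,L}; under {H,L} Z still reaches {Q} ∋ Q.
Z↔Q cannot be blocked by any observed set — no back-door set.

Z→Q: no observed back-door set.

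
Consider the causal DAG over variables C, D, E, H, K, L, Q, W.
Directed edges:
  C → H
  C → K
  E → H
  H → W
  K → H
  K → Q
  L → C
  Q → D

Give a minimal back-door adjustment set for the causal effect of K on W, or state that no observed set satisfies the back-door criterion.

desc(K)\{K}={D,H,Q,W}; candidates ⊆ {C,E,L}.
size 0: {}; under {} K still reaches {C,H,L,W} ∋ W.
{C}: K⊥W given {C} in G with K→· removed — back-door holds.

K→W: minimal back-door set {C}.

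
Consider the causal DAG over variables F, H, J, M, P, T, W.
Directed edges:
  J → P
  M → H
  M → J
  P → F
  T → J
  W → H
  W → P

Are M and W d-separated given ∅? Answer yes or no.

Yes — M ⊥ W | ∅.

Bayes-Ball from M | ∅ reaches {F,H,J,P}.
W ∉ reach(M|∅) ⇒ M ⊥ W | ∅.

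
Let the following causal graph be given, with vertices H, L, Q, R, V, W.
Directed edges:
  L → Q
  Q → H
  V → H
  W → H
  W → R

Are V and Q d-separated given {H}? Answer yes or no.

Bayes-Ball from V | {H} reaches {L,Q,R,W}.
Q ∈ reach(V|{H}) ⇒ V ⊥̸ Q | {H}.

No — V and Q are d-connected given {H}.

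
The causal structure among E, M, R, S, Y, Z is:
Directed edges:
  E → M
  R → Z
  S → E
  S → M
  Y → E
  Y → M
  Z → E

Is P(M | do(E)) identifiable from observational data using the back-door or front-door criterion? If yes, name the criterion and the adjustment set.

desc(E)\{E}={M}; candidates ⊆ {R,S,Y,Z}.
size 0: {}; under {} E still reaches {M,R,S,Y,Z} ∋ M.
size 1: {R}, {S}, {Y} …(+1); under {R} E still reaches {M,S,Y,Z} ∋ M.
{S,Y}: E⊥M given {S,Y} in G with E→· removed — back-door holds.
P(M|do(E)) = Σ_{S,Y} P(M|E,S,Y)·P(S,Y).

P(M|do(E)): backdoor, adjust for {S, Y}.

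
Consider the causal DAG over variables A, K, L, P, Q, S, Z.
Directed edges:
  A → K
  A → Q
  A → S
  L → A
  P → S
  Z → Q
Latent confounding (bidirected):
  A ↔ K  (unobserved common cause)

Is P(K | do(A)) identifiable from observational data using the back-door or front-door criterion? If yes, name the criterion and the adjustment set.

desc(A)\{A}={K,Q,S}; candidates ⊆ {L,P,Z}.
A↔K: latent back-door arc(s) into A.
size 0: {}; under {} A still reaches {K,L} ∋ K.
size 1: {L}, {P}, {Z}; under {L} A still reaches {K} ∋ K.
size 2: {L,P}, {L,Z}, {P,Z}; under {L,P} A still reaches {K} ∋ K.
A↔K cannot be blocked by any observed set — no back-door set.
No mediator lies on a directed A→…→K path.
Neither criterion identifies P(K|do(A)) in this graph.

P(K|do(A)): not identifiable (no BD/FD set).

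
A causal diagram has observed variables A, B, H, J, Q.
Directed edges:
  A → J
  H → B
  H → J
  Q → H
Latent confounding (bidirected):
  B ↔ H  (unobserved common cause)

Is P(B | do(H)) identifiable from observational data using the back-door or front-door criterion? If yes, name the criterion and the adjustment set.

P(B|do(H)): not identifiable (no BD/FD set).

desc(H)\{H}={B,J}; candidates ⊆ {A,Q}.
H↔B: latent back-door arc(s) into H.
size 0: {}; under {} H still reaches {B,Q} ∋ B.
size 1: {A}, {Q}; under {A} H still reaches {B,Q} ∋ B.
size 2: {A,Q}; under {A,Q} H still reaches {B} ∋ B.
H↔B cannot be blocked by any observed set — no back-door set.
No mediator lies on a directed H→…→B path.
Neither criterion identifies P(B|do(H)) in this graph.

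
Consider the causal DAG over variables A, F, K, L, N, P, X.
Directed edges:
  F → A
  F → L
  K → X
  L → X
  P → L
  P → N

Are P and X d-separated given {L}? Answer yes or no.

Bayes-Ball from P | {L} reaches {A,F,N}.
X ∉ reach(P|{L}) ⇒ P ⊥ X | {L}.

Yes — P ⊥ X | {L}.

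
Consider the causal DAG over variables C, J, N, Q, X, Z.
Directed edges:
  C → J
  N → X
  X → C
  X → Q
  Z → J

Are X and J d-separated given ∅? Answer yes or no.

Bayes-Ball from X | ∅ reaches {C,J,N,Q}.
J ∈ reach(X|∅) ⇒ X ⊥̸ J | ∅.

No — X and J are d-connected given ∅.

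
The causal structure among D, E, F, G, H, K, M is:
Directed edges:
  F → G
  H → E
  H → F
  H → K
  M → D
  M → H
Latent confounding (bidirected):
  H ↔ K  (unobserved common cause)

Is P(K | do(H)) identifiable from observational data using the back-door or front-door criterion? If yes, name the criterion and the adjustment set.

desc(H)\{H}={E,F,G,K}; candidates ⊆ {D,M}.
H↔K: latent back-door arc(s) into H.
size 0: {}; under {} H still reaches {D,K,M} ∋ K.
size 1: {D}, {M}; under {D} H still reaches {K,M} ∋ K.
size 2: {D,M}; under {D,M} H still reaches {K} ∋ K.
H↔K cannot be blocked by any observed set — no back-door set.
No mediator lies on a directed H→…→K path.
Neither criterion identifies P(K|do(H)) in this graph.

P(K|do(H)): not identifiable (no BD/FD set).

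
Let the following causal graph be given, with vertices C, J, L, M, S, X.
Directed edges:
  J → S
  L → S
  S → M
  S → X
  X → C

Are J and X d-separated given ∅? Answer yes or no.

Bayes-Ball from J | ∅ reaches {C,M,S,X}.
X ∈ reach(J|∅) ⇒ J ⊥̸ X | ∅.

No — J and X are d-connected given ∅.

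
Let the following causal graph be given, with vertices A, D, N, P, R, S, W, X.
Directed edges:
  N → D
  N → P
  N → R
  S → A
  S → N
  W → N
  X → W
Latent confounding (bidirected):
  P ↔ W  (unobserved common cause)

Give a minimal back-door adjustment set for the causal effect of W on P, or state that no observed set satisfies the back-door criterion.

desc(W)\{W}={D,N,P,R}; candidates ⊆ {A,S,X}.
W↔P: latent back-door arc(s) into W.
size 0: {}; under {} W still reaches {P,X} ∋ P.
size 1: {A}, {S}, {X}; under {A} W still reaches {P,X} ∋ P.
size 2: {A,S}, {A,X}, {S,X}; under {A,S} W still reaches {P,X} ∋ P.
W↔P cannot be blocked by any observed set — no back-door set.

W→P: no observed back-door set.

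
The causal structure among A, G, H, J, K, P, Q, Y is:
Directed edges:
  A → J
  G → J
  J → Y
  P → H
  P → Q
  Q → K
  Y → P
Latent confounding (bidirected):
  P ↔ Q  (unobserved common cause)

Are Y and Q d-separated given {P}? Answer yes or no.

Bayes-Ball from Y | {P} reaches {A,G,J,K,Q}.
Q ∈ reach(Y|{P}) ⇒ Y ⊥̸ Q | {P}.

No — Y and Q are d-connected given {P}.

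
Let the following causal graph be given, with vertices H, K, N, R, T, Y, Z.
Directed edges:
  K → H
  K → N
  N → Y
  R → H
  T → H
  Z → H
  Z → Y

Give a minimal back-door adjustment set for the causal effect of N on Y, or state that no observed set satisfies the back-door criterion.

desc(N)\{N}={Y}; candidates ⊆ {H,K,R,T,Z}.
∅: N⊥Y given ∅ in G with N→· removed — back-door holds.

N→Y: minimal back-door set ∅.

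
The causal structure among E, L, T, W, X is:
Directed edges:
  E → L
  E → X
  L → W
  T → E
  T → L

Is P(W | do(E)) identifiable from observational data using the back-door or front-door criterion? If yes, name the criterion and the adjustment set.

P(W|do(E)): backdoor, adjust for {T}.

desc(E)\{E}={L,W,X}; candidates ⊆ {T}.
size 0: {}; under {} E still reaches {L,T,W} ∋ W.
{T}: E⊥W given {T} in G with E→· removed — back-door holds.
P(W|do(E)) = Σ_{T} P(W|E,T)·P(T).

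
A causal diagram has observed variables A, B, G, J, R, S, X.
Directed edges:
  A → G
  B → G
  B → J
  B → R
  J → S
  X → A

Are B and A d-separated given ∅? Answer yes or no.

Yes — B ⊥ A | ∅.

Bayes-Ball from B | ∅ reaches {G,J,R,S}.
A ∉ reach(B|∅) ⇒ B ⊥ A | ∅.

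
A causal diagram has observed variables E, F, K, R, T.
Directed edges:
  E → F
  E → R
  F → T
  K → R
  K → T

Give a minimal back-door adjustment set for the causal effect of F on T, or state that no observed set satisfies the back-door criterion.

F→T: minimal back-door set ∅.

desc(F)\{F}={T}; candidates ⊆ {E,K,R}.
∅: F⊥T given ∅ in G with F→· removed — back-door holds.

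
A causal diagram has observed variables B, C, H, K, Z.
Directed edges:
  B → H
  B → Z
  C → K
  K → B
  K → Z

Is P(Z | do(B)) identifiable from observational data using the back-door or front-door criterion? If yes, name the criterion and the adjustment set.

desc(B)\{B}={H,Z}; candidates ⊆ {C,K}.
size 0: {}; under {} B still reaches {C,K,Z} ∋ Z.
{K}: B⊥Z given {K} in G with B→· removed — back-door holds.
P(Z|do(B)) = Σ_{K} P(Z|B,K)·P(K).

P(Z|do(B)): backdoor, adjust for {K}.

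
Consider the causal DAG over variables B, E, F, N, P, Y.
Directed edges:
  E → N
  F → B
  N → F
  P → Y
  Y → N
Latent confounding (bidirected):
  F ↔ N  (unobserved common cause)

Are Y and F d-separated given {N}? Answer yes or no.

Bayes-Ball from Y | {N} reaches {B,E,F,P}.
F ∈ reach(Y|{N}) ⇒ Y ⊥̸ F | {N}.

No — Y and F are d-connected given {N}.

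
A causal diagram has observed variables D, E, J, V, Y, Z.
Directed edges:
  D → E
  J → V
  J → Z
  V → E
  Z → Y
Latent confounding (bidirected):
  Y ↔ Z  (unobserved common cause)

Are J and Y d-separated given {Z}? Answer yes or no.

Bayes-Ball from J | {Z} reaches {E,V,Y}.
Y ∈ reach(J|{Z}) ⇒ J ⊥̸ Y | {Z}.

No — J and Y are d-connected given {Z}.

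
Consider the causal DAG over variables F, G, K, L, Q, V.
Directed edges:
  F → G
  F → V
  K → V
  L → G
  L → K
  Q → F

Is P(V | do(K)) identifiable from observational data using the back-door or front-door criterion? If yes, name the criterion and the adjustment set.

desc(K)\{K}={V}; candidates ⊆ {F,G,L,Q}.
∅: K⊥V given ∅ in G with K→· removed — back-door holds.
P(V|do(K)) = P(V|K) — no adjustment needed.

P(V|do(K)): backdoor, adjust for ∅.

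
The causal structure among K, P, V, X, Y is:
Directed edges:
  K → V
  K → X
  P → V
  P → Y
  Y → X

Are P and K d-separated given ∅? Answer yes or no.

Yes — P ⊥ K | ∅.

Bayes-Ball from P | ∅ reaches {V,X,Y}.
K ∉ reach(P|∅) ⇒ P ⊥ K | ∅.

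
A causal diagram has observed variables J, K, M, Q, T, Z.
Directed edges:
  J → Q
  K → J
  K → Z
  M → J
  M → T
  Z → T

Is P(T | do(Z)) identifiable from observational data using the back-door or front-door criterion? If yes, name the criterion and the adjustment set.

desc(Z)\{Z}={T}; candidates ⊆ {J,K,M,Q}.
∅: Z⊥T given ∅ in G with Z→· removed — back-door holds.
P(T|do(Z)) = P(T|Z) — no adjustment needed.

P(T|do(Z)): backdoor, adjust for ∅.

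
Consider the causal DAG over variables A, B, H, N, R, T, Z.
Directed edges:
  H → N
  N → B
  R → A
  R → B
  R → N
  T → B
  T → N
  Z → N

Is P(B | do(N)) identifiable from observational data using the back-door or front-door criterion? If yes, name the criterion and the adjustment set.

desc(N)\{N}={B}; candidates ⊆ {A,H,R,T,Z}.
size 0: {}; under {} N still reaches {A,B,H,R,T,Z} ∋ B.
size 1: {A}, {H}, {R} …(+2); under {A} N still reaches {B,H,R,T,Z} ∋ B.
{R,T}: N⊥B given {R,T} in G with N→· removed — back-door holds.
P(B|do(N)) = Σ_{R,T} P(B|N,R,T)·P(R,T).

P(B|do(N)): backdoor, adjust for {R, T}.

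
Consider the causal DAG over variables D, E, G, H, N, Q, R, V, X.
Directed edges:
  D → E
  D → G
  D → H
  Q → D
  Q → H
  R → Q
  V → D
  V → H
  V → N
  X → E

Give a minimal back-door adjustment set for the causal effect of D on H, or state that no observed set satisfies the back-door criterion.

D→H: minimal back-door set {Q, V}.

desc(D)\{D}={E,G,H}; candidates ⊆ {N,Q,R,V,X}.
size 0: {}; under {} D still reaches {H,N,Q,R,V} ∋ H.
size 1: {N}, {Q}, {R} …(+2); under {N} D still reaches {H,Q,R,V} ∋ H.
{Q,V}: D⊥H given {Q,V} in G with D→· removed — back-door holds.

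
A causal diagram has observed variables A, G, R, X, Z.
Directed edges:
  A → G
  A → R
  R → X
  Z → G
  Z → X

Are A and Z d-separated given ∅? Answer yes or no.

Bayes-Ball from A | ∅ reaches {G,R,X}.
Z ∉ reach(A|∅) ⇒ A ⊥ Z | ∅.

Yes — A ⊥ Z | ∅.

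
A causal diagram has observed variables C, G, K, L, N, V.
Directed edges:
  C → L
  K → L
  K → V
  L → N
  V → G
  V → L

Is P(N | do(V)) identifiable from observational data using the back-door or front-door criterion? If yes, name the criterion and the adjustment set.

desc(V)\{V}={G,L,N}; candidates ⊆ {C,K}.
size 0: {}; under {} V still reaches {K,L,N} ∋ N.
{K}: V⊥N given {K} in G with V→· removed — back-door holds.
P(N|do(V)) = Σ_{K} P(N|V,K)·P(K).

P(N|do(V)): backdoor, adjust for {K}.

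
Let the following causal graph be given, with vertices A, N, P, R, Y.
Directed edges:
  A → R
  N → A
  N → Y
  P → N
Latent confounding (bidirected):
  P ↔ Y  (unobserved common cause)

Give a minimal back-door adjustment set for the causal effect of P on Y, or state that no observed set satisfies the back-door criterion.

P→Y: no observed back-door set.

desc(P)\{P}={A,N,R,Y}; candidates ⊆ {—}.
P↔Y: latent back-door arc(s) into P.
size 0: {}; under {} P still reaches {Y} ∋ Y.
P↔Y cannot be blocked by any observed set — no back-door set.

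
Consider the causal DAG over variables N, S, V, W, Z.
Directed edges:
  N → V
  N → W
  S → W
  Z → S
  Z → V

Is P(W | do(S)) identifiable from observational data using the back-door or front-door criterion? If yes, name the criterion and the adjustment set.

P(W|do(S)): backdoor, adjust for ∅.

desc(S)\{S}={W}; candidates ⊆ {N,V,Z}.
∅: S⊥W given ∅ in G with S→· removed — back-door holds.
P(W|do(S)) = P(W|S) — no adjustment needed.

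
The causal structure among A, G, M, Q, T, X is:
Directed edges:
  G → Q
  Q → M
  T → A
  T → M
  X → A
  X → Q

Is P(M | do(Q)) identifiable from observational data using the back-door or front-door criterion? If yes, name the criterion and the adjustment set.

desc(Q)\{Q}={M}; candidates ⊆ {A,G,T,X}.
∅: Q⊥M given ∅ in G with Q→· removed — back-door holds.
P(M|do(Q)) = P(M|Q) — no adjustment needed.

P(M|do(Q)): backdoor, adjust for ∅.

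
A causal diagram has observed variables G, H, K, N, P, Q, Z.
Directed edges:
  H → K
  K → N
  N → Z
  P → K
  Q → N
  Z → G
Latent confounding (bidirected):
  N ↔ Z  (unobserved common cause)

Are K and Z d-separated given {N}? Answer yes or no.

Bayes-Ball from K | {N} reaches {G,H,P,Q,Z}.
Z ∈ reach(K|{N}) ⇒ K ⊥̸ Z | {N}.

No — K and Z are d-connected given {N}.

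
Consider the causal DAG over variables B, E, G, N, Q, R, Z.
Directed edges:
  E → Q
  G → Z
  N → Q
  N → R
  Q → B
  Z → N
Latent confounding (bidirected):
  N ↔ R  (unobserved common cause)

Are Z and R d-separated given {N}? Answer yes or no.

Bayes-Ball from Z | {N} reaches {G,R}.
R ∈ reach(Z|{N}) ⇒ Z ⊥̸ R | {N}.

No — Z and R are d-connected given {N}.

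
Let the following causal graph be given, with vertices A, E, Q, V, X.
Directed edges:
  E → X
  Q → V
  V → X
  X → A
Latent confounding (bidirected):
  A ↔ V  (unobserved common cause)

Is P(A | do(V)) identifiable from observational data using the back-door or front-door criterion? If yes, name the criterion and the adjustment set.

P(A|do(V)): frontdoor, adjust for {X}.

desc(V)\{V}={A,X}; candidates ⊆ {E,Q}.
V↔A: latent back-door arc(s) into V.
size 0: {}; under {} V still reaches {A,Q} ∋ A.
size 1: {E}, {Q}; under {E} V still reaches {A,Q} ∋ A.
size 2: {E,Q}; under {E,Q} V still reaches {A} ∋ A.
V↔A cannot be blocked by any observed set — no back-door set.
{X}: (i) intercepts every directed V→A path; (ii) no back-door V→{X}; (iii) {V} blocks every back-door {X}→A. Front-door holds.
P(A|do(V)) = Σ_{X} P(X|V) Σ_{V'} P(A|X,V')P(V').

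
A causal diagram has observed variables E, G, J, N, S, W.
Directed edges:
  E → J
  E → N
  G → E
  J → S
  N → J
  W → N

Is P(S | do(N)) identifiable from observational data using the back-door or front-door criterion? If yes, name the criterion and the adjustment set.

desc(N)\{N}={J,S}; candidates ⊆ {E,G,W}.
size 0: {}; under {} N still reaches {E,G,J,S,W} ∋ S.
{E}: N⊥S given {E} in G with N→· removed — back-door holds.
P(S|do(N)) = Σ_{E} P(S|N,E)·P(E).

P(S|do(N)): backdoor, adjust for {E}.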